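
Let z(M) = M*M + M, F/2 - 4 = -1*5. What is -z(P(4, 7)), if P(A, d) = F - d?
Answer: -72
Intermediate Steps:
F = -2 (F = 8 + 2*(-1*5) = 8 + 2*(-5) = 8 - 10 = -2)
P(A, d) = -2 - d
z(M) = M + M² (z(M) = M² + M = M + M²)
-z(P(4, 7)) = -(-2 - 1*7)*(1 + (-2 - 1*7)) = -(-2 - 7)*(1 + (-2 - 7)) = -(-9)*(1 - 9) = -(-9)*(-8) = -1*72 = -72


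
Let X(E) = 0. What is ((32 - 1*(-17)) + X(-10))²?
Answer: 2401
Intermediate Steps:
((32 - 1*(-17)) + X(-10))² = ((32 - 1*(-17)) + 0)² = ((32 + 17) + 0)² = (49 + 0)² = 49² = 2401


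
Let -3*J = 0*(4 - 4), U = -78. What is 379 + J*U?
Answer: 379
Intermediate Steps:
J = 0 (J = -0*(4 - 4) = -0*0 = -⅓*0 = 0)
379 + J*U = 379 + 0*(-78) = 379 + 0 = 379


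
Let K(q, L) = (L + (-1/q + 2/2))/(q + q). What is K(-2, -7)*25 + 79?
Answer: 907/8 ≈ 113.38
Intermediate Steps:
K(q, L) = (1 + L - 1/q)/(2*q) (K(q, L) = (L + (-1/q + 2*(½)))/((2*q)) = (L + (-1/q + 1))*(1/(2*q)) = (L + (1 - 1/q))*(1/(2*q)) = (1 + L - 1/q)*(1/(2*q)) = (1 + L - 1/q)/(2*q))
K(-2, -7)*25 + 79 = ((½)*(-1 - 2*(1 - 7))/(-2)²)*25 + 79 = ((½)*(¼)*(-1 - 2*(-6)))*25 + 79 = ((½)*(¼)*(-1 + 12))*25 + 79 = ((½)*(¼)*11)*25 + 79 = (11/8)*25 + 79 = 275/8 + 79 = 907/8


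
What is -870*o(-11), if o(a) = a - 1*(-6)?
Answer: 4350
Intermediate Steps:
o(a) = 6 + a (o(a) = a + 6 = 6 + a)
-870*o(-11) = -870*(6 - 11) = -870*(-5) = 4350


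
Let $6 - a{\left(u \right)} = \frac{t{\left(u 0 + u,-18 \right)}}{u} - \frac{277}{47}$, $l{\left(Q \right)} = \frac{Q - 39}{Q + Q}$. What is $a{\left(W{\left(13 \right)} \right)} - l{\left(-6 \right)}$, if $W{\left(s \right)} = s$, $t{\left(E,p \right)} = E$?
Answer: $\frac{1343}{188} \approx 7.1436$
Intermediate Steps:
$l{\left(Q \right)} = \frac{-39 + Q}{2 Q}$
$a{\left(u \right)} = \frac{512}{47}$ ($a{\left(u \right)} = 6 - \left(\frac{u 0 + u}{u} - \frac{277}{47}\right) = 6 - \left(\frac{0 + u}{u} - \frac{277}{47}\right) = 6 - \left(\frac{u}{u} - \frac{277}{47}\right) = 6 - \left(1 - \frac{277}{47}\right) = 6 - - \frac{230}{47} = 6 + \frac{230}{47} = \frac{512}{47}$)
$a{\left(W{\left(13 \right)} \right)} - l{\left(-6 \right)} = \frac{512}{47} - \frac{-39 - 6}{2 \left(-6\right)} = \frac{512}{47} - \frac{1}{2} \left(- \frac{1}{6}\right) \left(-45\right) = \frac{512}{47} - \frac{15}{4} = \frac{1343}{188}$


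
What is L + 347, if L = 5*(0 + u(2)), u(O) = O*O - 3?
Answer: 352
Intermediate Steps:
u(O) = -3 + O**2 (u(O) = O**2 - 3 = -3 + O**2)
L = 5 (L = 5*(0 + (-3 + 2**2)) = 5*(0 + (-3 + 4)) = 5*(0 + 1) = 5*1 = 5)
L + 347 = 5 + 347 = 352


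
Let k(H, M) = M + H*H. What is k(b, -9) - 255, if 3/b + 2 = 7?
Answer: -6591/25 ≈ -263.64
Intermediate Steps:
b = ⅗ (b = 3/(-2 + 7) = 3/5 = 3*(⅕) = ⅗ ≈ 0.60000)
k(H, M) = M + H²
k(b, -9) - 255 = (-9 + (⅗)²) - 255 = (-9 + 9/25) - 255 = -216/25 - 255 = -6591/25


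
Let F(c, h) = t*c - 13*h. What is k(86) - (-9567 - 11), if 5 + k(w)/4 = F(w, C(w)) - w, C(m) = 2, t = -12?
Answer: 4982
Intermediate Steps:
F(c, h) = -13*h - 12*c (F(c, h) = -12*c - 13*h = -13*h - 12*c)
k(w) = -124 - 52*w (k(w) = -20 + 4*((-13*2 - 12*w) - w) = -20 + 4*((-26 - 12*w) - w) = -20 + 4*(-26 - 13*w) = -20 + (-104 - 52*w) = -124 - 52*w)
k(86) - (-9567 - 11) = (-124 - 52*86) - (-9567 - 11) = (-124 - 4472) - 1*(-9578) = -4596 + 9578 = 4982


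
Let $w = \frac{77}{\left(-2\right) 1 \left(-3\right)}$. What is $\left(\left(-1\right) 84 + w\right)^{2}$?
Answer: $\frac{182329}{36} \approx 5064.7$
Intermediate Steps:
$w = \frac{77}{6}$ ($w = \frac{77}{\left(-2\right) \left(-3\right)} = \frac{77}{6} \approx 12.833$)
$\left(\left(-1\right) 84 + w\right)^{2} = \left(\left(-1\right) 84 + \frac{77}{6}\right)^{2} = \left(-84 + \frac{77}{6}\right)^{2} = \left(- \frac{427}{6}\right)^{2} = \frac{182329}{36}$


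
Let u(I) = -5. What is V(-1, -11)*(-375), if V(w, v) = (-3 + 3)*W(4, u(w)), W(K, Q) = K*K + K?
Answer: 0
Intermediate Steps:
W(K, Q) = K + K² (W(K, Q) = K² + K = K + K²)
V(w, v) = 0 (V(w, v) = (-3 + 3)*(4*(1 + 4)) = 0*(4*5) = 0*20 = 0)
V(-1, -11)*(-375) = 0*(-375) = 0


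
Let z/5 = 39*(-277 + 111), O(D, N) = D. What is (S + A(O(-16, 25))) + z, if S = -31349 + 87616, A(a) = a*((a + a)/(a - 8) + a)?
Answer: 72395/3 ≈ 24132.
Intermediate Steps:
A(a) = a*(a + 2*a/(-8 + a)) (A(a) = a*((2*a)/(-8 + a) + a) = a*(2*a/(-8 + a) + a) = a*(a + 2*a/(-8 + a)))
S = 56267
z = -32370 (z = 5*(39*(-277 + 111)) = 5*(39*(-166)) = 5*(-6474) = -32370)
(S + A(O(-16, 25))) + z = (56267 + (-16)²*(-6 - 16)/(-8 - 16)) - 32370 = (56267 + 256*(-22)/(-24)) - 32370 = (56267 + 256*(-1/24)*(-22)) - 32370 = (56267 + 704/3) - 32370 = 169505/3 - 32370 = 72395/3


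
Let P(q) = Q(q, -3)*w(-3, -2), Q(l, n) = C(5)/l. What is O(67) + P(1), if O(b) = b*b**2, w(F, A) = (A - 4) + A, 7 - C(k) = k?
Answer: 300747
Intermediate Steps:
C(k) = 7 - k
w(F, A) = -4 + 2*A (w(F, A) = (-4 + A) + A = -4 + 2*A)
O(b) = b**3
Q(l, n) = 2/l (Q(l, n) = (7 - 1*5)/l = (7 - 5)/l = 2/l)
P(q) = -16/q (P(q) = (2/q)*(-4 + 2*(-2)) = (2/q)*(-4 - 4) = (2/q)*(-8) = -16/q)
O(67) + P(1) = 67**3 - 16/1 = 300763 - 16*1 = 300763 - 16 = 300747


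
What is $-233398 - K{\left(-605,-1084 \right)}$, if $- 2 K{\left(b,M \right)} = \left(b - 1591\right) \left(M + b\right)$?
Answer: $1621124$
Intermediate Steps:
$K{\left(b,M \right)} = - \frac{\left(-1591 + b\right) \left(M + b\right)}{2}$ ($K{\left(b,M \right)} = - \frac{\left(b - 1591\right) \left(M + b\right)}{2} = - \frac{\left(-1591 + b\right) \left(M + b\right)}{2}$)
$-233398 - K{\left(-605,-1084 \right)} = -233398 - \left(- \frac{\left(-605\right)^{2}}{2} + \frac{1591}{2} \left(-1084\right) + \frac{1591}{2} \left(-605\right) - \left(-542\right) \left(-605\right)\right) = -233398 - \left(\left(- \frac{1}{2}\right) 366025 - 862322 - \frac{962555}{2} - 327910\right) = -233398 - \left(- \frac{366025}{2} - 862322 - \frac{962555}{2} - 327910\right) = -233398 - -1854522 = -233398 + 1854522 = 1621124$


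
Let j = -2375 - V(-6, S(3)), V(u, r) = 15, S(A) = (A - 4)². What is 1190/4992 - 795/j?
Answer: 340637/596544 ≈ 0.57102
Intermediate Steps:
S(A) = (-4 + A)²
j = -2390 (j = -2375 - 1*15 = -2375 - 15 = -2390)
1190/4992 - 795/j = 1190/4992 - 795/(-2390) = 1190*(1/4992) - 795*(-1/2390) = 595/2496 + 159/478 = 340637/596544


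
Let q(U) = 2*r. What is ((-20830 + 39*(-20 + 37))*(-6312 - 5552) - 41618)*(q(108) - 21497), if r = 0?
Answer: -5142505245990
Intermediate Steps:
q(U) = 0 (q(U) = 2*0 = 0)
((-20830 + 39*(-20 + 37))*(-6312 - 5552) - 41618)*(q(108) - 21497) = ((-20830 + 39*(-20 + 37))*(-6312 - 5552) - 41618)*(0 - 21497) = ((-20830 + 39*17)*(-11864) - 41618)*(-21497) = ((-20830 + 663)*(-11864) - 41618)*(-21497) = (-20167*(-11864) - 41618)*(-21497) = (239261288 - 41618)*(-21497) = 239219670*(-21497) = -5142505245990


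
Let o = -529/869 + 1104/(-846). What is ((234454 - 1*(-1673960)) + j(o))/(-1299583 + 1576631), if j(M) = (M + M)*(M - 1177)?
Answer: 14359720857377317/2079710104518684 ≈ 6.9047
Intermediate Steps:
o = -234485/122529 (o = -529*1/869 + 1104*(-1/846) = -529/869 - 184/141 = -234485/122529 ≈ -1.9137)
j(M) = 2*M*(-1177 + M) (j(M) = (2*M)*(-1177 + M) = 2*M*(-1177 + M))
((234454 - 1*(-1673960)) + j(o))/(-1299583 + 1576631) = ((234454 - 1*(-1673960)) + 2*(-234485/122529)*(-1177 - 234485/122529))/(-1299583 + 1576631) = ((234454 + 1673960) + 2*(-234485/122529)*(-144451118/122529))/277048 = (1908414 + 67743240808460/15013355841)*(1/277048) = (28719441714754634/15013355841)*(1/277048) = 14359720857377317/2079710104518684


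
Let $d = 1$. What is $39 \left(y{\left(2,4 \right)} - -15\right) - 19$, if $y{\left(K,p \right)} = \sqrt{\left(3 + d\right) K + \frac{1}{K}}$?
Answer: $566 + \frac{39 \sqrt{34}}{2} \approx 679.7$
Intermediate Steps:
$y{\left(K,p \right)} = \sqrt{\frac{1}{K} + 4 K}$ ($y{\left(K,p \right)} = \sqrt{\left(3 + 1\right) K + \frac{1}{K}} = \sqrt{4 K + \frac{1}{K}} = \sqrt{\frac{1}{K} + 4 K}$)
$39 \left(y{\left(2,4 \right)} - -15\right) - 19 = 39 \left(\sqrt{\frac{1}{2} + 4 \cdot 2} - -15\right) - 19 = 39 \left(\sqrt{\frac{1}{2} + 8} + 15\right) - 19 = 39 \left(\sqrt{\frac{17}{2}} + 15\right) - 19 = 39 \left(\frac{\sqrt{34}}{2} + 15\right) - 19 = 39 \left(15 + \frac{\sqrt{34}}{2}\right) - 19 = \left(585 + \frac{39 \sqrt{34}}{2}\right) - 19 = 566 + \frac{39 \sqrt{34}}{2}$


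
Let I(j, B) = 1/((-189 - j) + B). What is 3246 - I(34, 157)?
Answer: 214237/66 ≈ 3246.0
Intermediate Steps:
I(j, B) = 1/(-189 + B - j)
3246 - I(34, 157) = 3246 - (-1)/(189 + 34 - 1*157) = 3246 - (-1)/(189 + 34 - 157) = 3246 - (-1)/66 = 3246 - 1*(-1/66) = 3246 + 1/66 = 214237/66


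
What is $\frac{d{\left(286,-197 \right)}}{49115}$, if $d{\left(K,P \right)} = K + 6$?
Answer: $\frac{292}{49115} \approx 0.0059452$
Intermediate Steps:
$d{\left(K,P \right)} = 6 + K$
$\frac{d{\left(286,-197 \right)}}{49115} = \frac{6 + 286}{49115} = 292 \cdot \frac{1}{49115} = \frac{292}{49115}$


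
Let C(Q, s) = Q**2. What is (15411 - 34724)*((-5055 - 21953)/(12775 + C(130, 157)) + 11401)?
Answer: -6533542842771/29675 ≈ -2.2017e+8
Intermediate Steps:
(15411 - 34724)*((-5055 - 21953)/(12775 + C(130, 157)) + 11401) = (15411 - 34724)*((-5055 - 21953)/(12775 + 130**2) + 11401) = -19313*(-27008/(12775 + 16900) + 11401) = -19313*(-27008/29675 + 11401) = -19313*338297667/29675 = -6533542842771/29675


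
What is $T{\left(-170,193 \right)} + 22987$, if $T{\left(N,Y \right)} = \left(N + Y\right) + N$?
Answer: $22840$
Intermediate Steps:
$T{\left(N,Y \right)} = Y + 2 N$
$T{\left(-170,193 \right)} + 22987 = \left(193 + 2 \left(-170\right)\right) + 22987 = \left(193 - 340\right) + 22987 = -147 + 22987 = 22840$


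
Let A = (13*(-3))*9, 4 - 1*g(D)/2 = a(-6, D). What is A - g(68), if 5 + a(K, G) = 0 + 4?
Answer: -361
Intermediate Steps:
a(K, G) = -1 (a(K, G) = -5 + (0 + 4) = -5 + 4 = -1)
g(D) = 10 (g(D) = 8 - 2*(-1) = 8 + 2 = 10)
A = -351 (A = -39*9 = -351)
A - g(68) = -351 - 1*10 = -351 - 10 = -361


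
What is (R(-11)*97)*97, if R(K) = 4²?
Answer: 150544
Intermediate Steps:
R(K) = 16
(R(-11)*97)*97 = (16*97)*97 = 1552*97 = 150544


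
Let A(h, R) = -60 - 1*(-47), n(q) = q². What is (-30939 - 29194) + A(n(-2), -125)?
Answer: -60146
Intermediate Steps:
A(h, R) = -13 (A(h, R) = -60 + 47 = -13)
(-30939 - 29194) + A(n(-2), -125) = (-30939 - 29194) - 13 = -60133 - 13 = -60146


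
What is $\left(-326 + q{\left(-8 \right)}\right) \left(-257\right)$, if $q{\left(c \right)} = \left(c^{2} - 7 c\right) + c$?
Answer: $54998$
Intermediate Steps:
$q{\left(c \right)} = c^{2} - 6 c$
$\left(-326 + q{\left(-8 \right)}\right) \left(-257\right) = \left(-326 - 8 \left(-6 - 8\right)\right) \left(-257\right) = \left(-326 - -112\right) \left(-257\right) = \left(-326 + 112\right) \left(-257\right) = \left(-214\right) \left(-257\right) = 54998$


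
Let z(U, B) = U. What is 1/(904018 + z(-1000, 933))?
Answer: 1/903018 ≈ 1.1074e-6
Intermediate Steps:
1/(904018 + z(-1000, 933)) = 1/(904018 - 1000) = 1/903018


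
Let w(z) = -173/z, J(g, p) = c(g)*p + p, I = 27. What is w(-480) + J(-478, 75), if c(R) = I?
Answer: 1008173/480 ≈ 2100.4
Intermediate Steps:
c(R) = 27
J(g, p) = 28*p (J(g, p) = 27*p + p = 28*p)
w(-480) + J(-478, 75) = -173/(-480) + 28*75 = -173*(-1/480) + 2100 = 173/480 + 2100 = 1008173/480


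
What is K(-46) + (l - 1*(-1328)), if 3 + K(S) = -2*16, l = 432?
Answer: 1725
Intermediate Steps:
K(S) = -35 (K(S) = -3 - 2*16 = -3 - 32 = -35)
K(-46) + (l - 1*(-1328)) = -35 + (432 - 1*(-1328)) = -35 + (432 + 1328) = -35 + 1760 = 1725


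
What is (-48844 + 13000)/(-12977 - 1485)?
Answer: 17922/7231 ≈ 2.4785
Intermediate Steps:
(-48844 + 13000)/(-12977 - 1485) = -35844/(-14462) = -35844*(-1/14462) = 17922/7231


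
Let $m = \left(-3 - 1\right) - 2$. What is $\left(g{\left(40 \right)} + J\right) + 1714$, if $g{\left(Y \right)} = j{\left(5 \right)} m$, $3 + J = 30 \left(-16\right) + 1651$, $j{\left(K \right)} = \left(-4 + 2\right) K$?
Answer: $2942$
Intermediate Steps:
$j{\left(K \right)} = - 2 K$
$m = -6$ ($m = -4 - 2 = -6$)
$J = 1168$ ($J = -3 + \left(30 \left(-16\right) + 1651\right) = -3 + \left(-480 + 1651\right) = -3 + 1171 = 1168$)
$g{\left(Y \right)} = 60$ ($g{\left(Y \right)} = \left(-2\right) 5 \left(-6\right) = \left(-10\right) \left(-6\right) = 60$)
$\left(g{\left(40 \right)} + J\right) + 1714 = \left(60 + 1168\right) + 1714 = 1228 + 1714 = 2942$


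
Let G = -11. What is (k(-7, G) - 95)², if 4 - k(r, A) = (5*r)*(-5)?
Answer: 70756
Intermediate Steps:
k(r, A) = 4 + 25*r (k(r, A) = 4 - 5*r*(-5) = 4 - (-25)*r = 4 + 25*r)
(k(-7, G) - 95)² = ((4 + 25*(-7)) - 95)² = ((4 - 175) - 95)² = (-171 - 95)² = (-266)² = 70756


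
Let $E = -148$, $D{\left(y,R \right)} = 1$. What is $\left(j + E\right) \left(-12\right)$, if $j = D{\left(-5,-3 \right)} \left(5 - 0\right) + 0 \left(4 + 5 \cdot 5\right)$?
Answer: $1716$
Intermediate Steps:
$j = 5$ ($j = 1 \left(5 - 0\right) + 0 \left(4 + 5 \cdot 5\right) = 1 \left(5 + 0\right) + 0 \left(4 + 25\right) = 1 \cdot 5 + 0 \cdot 29 = 5 + 0 = 5$)
$\left(j + E\right) \left(-12\right) = \left(5 - 148\right) \left(-12\right) = \left(-143\right) \left(-12\right) = 1716$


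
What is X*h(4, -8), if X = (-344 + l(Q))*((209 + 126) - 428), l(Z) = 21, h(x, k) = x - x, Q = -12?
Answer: 0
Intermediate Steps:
h(x, k) = 0
X = 30039 (X = (-344 + 21)*((209 + 126) - 428) = -323*(335 - 428) = -323*(-93) = 30039)
X*h(4, -8) = 30039*0 = 0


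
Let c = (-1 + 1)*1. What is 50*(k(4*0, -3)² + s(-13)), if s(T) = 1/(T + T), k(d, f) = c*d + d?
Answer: -25/13 ≈ -1.9231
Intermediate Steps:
c = 0 (c = 0*1 = 0)
k(d, f) = d (k(d, f) = 0*d + d = 0 + d = d)
s(T) = 1/(2*T)
50*(k(4*0, -3)² + s(-13)) = 50*((4*0)² + (½)/(-13)) = 50*(0² + (½)*(-1/13)) = 50*(0 - 1/26) = 50*(-1/26) = -25/13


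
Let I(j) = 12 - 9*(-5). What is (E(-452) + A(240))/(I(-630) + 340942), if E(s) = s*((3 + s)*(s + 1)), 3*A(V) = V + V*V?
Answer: -91510268/340999 ≈ -268.36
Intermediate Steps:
I(j) = 57 (I(j) = 12 + 45 = 57)
A(V) = V/3 + V²/3 (A(V) = (V + V*V)/3 = (V + V²)/3 = V/3 + V²/3)
E(s) = s*(1 + s)*(3 + s) (E(s) = s*((3 + s)*(1 + s)) = s*((1 + s)*(3 + s)) = s*(1 + s)*(3 + s))
(E(-452) + A(240))/(I(-630) + 340942) = (-452*(3 + (-452)² + 4*(-452)) + (⅓)*240*(1 + 240))/(57 + 340942) = (-452*(3 + 204304 - 1808) + (⅓)*240*241)/340999 = (-452*202499 + 19280)*(1/340999) = (-91529548 + 19280)*(1/340999) = -91510268*1/340999 = -91510268/340999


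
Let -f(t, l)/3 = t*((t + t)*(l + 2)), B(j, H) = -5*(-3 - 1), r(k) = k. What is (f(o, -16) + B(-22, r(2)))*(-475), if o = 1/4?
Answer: -47975/4 ≈ -11994.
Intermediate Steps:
o = ¼ ≈ 0.25000
B(j, H) = 20 (B(j, H) = -5*(-4) = 20)
f(t, l) = -6*t²*(2 + l) (f(t, l) = -3*t*(t + t)*(l + 2) = -3*t*(2*t)*(2 + l) = -3*t*2*t*(2 + l) = -6*t²*(2 + l))
(f(o, -16) + B(-22, r(2)))*(-475) = (6*(¼)²*(-2 - 1*(-16)) + 20)*(-475) = (6*(1/16)*(-2 + 16) + 20)*(-475) = (6*(1/16)*14 + 20)*(-475) = (21/4 + 20)*(-475) = (101/4)*(-475) = -47975/4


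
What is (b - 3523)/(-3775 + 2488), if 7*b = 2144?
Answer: 2047/819 ≈ 2.4994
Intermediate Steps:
b = 2144/7 (b = (⅐)*2144 = 2144/7 ≈ 306.29)
(b - 3523)/(-3775 + 2488) = (2144/7 - 3523)/(-3775 + 2488) = -22517/7/(-1287) = -22517/7*(-1/1287) = 2047/819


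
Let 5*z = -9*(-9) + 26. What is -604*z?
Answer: -64628/5 ≈ -12926.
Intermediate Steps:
z = 107/5 (z = (-9*(-9) + 26)/5 = (81 + 26)/5 = (⅕)*107 = 107/5 ≈ 21.400)
-604*z = -604*107/5 = -64628/5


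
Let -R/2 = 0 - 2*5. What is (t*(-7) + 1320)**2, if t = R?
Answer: 1392400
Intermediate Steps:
R = 20 (R = -2*(0 - 2*5) = -2*(0 - 10) = -2*(-10) = 20)
t = 20
(t*(-7) + 1320)**2 = (20*(-7) + 1320)**2 = (-140 + 1320)**2 = 1180**2 = 1392400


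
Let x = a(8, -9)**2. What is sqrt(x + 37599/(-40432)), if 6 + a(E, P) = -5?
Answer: sqrt(33982711)/532 ≈ 10.958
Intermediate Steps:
a(E, P) = -11 (a(E, P) = -6 - 5 = -11)
x = 121 (x = (-11)**2 = 121)
sqrt(x + 37599/(-40432)) = sqrt(121 + 37599/(-40432)) = sqrt(121 + 37599*(-1/40432)) = sqrt(121 - 37599/40432) = sqrt(4854673/40432) = sqrt(33982711)/532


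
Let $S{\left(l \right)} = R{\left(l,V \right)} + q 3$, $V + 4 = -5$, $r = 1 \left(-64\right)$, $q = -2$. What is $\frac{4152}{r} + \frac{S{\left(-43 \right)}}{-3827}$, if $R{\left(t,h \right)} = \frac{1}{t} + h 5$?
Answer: $- \frac{85389607}{1316488} \approx -64.862$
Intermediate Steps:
$r = -64$
$V = -9$ ($V = -4 - 5 = -9$)
$R{\left(t,h \right)} = \frac{1}{t} + 5 h$
$S{\left(l \right)} = -51 + \frac{1}{l}$ ($S{\left(l \right)} = \left(\frac{1}{l} + 5 \left(-9\right)\right) - 6 = \left(\frac{1}{l} - 45\right) - 6 = \left(-45 + \frac{1}{l}\right) - 6 = -51 + \frac{1}{l}$)
$\frac{4152}{r} + \frac{S{\left(-43 \right)}}{-3827} = \frac{4152}{-64} + \frac{-51 + \frac{1}{-43}}{-3827} = 4152 \left(- \frac{1}{64}\right) + \left(-51 - \frac{1}{43}\right) \left(- \frac{1}{3827}\right) = - \frac{519}{8} - - \frac{2194}{164561} = - \frac{519}{8} + \frac{2194}{164561} = - \frac{85389607}{1316488}$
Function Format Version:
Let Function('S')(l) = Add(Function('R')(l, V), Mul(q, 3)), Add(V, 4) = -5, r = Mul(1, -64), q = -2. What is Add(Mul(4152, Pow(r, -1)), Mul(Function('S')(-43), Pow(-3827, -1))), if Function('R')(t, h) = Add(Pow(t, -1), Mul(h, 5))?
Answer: Rational(-85389607, 1316488) ≈ -64.862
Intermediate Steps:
r = -64
V = -9 (V = Add(-4, -5) = -9)
Function('R')(t, h) = Add(Pow(t, -1), Mul(5, h))
Function('S')(l) = Add(-51, Pow(l, -1)) (Function('S')(l) = Add(Add(Pow(l, -1), Mul(5, -9)), Mul(-2, 3)) = Add(Add(Pow(l, -1), -45), -6) = Add(Add(-45, Pow(l, -1)), -6) = Add(-51, Pow(l, -1)))
Add(Mul(4152, Pow(r, -1)), Mul(Function('S')(-43), Pow(-3827, -1))) = Add(Mul(4152, Pow(-64, -1)), Mul(Add(-51, Pow(-43, -1)), Pow(-3827, -1))) = Add(Mul(4152, Rational(-1, 64)), Mul(Add(-51, Rational(-1, 43)), Rational(-1, 3827))) = Add(Rational(-519, 8), Mul(Rational(-2194, 43), Rational(-1, 3827))) = Add(Rational(-519, 8), Rational(2194, 164561)) = Rational(-85389607, 1316488)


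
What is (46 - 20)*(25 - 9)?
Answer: 416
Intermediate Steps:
(46 - 20)*(25 - 9) = 26*16 = 416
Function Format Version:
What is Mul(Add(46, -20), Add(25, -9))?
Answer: 416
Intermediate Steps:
Mul(Add(46, -20), Add(25, -9)) = Mul(26, 16) = 416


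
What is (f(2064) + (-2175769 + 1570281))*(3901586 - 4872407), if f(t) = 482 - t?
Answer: 589356304470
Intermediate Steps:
(f(2064) + (-2175769 + 1570281))*(3901586 - 4872407) = ((482 - 1*2064) + (-2175769 + 1570281))*(3901586 - 4872407) = ((482 - 2064) - 605488)*(-970821) = (-1582 - 605488)*(-970821) = -607070*(-970821) = 589356304470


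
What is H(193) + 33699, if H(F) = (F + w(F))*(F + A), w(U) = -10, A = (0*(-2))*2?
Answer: 69018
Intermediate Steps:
A = 0 (A = 0*2 = 0)
H(F) = F*(-10 + F) (H(F) = (F - 10)*(F + 0) = (-10 + F)*F = F*(-10 + F))
H(193) + 33699 = 193*(-10 + 193) + 33699 = 193*183 + 33699 = 35319 + 33699 = 69018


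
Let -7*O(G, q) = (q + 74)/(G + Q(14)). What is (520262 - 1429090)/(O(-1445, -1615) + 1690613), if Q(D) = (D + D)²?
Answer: -2102573578/3911232405 ≈ -0.53757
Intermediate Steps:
Q(D) = 4*D² (Q(D) = (2*D)² = 4*D²)
O(G, q) = -(74 + q)/(7*(784 + G)) (O(G, q) = -(q + 74)/(7*(G + 4*14²)) = -(74 + q)/(7*(G + 4*196)) = -(74 + q)/(7*(G + 784)) = -(74 + q)/(7*(784 + G)))
(520262 - 1429090)/(O(-1445, -1615) + 1690613) = (520262 - 1429090)/((-74 - 1*(-1615))/(7*(784 - 1445)) + 1690613) = -908828/((⅐)*(-74 + 1615)/(-661) + 1690613) = -908828/((⅐)*(-1/661)*1541 + 1690613) = -908828/(-1541/4627 + 1690613) = -908828/7822464810/4627 = -908828*4627/7822464810 = -2102573578/3911232405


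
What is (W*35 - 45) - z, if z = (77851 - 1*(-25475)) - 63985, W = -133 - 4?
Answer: -44181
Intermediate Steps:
W = -137
z = 39341 (z = (77851 + 25475) - 63985 = 103326 - 63985 = 39341)
(W*35 - 45) - z = (-137*35 - 45) - 1*39341 = (-4795 - 45) - 39341 = -4840 - 39341 = -44181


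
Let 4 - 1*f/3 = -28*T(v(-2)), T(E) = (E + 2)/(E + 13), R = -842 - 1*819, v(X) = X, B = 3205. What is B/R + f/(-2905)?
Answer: -9330457/4825205 ≈ -1.9337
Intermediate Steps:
R = -1661 (R = -842 - 819 = -1661)
T(E) = (2 + E)/(13 + E)
f = 12 (f = 12 - (-84)*(2 - 2)/(13 - 2) = 12 - (-84)*0/11 = 12 - (-84)*(1/11)*0 = 12 - (-84)*0 = 12 - 3*0 = 12 + 0 = 12)
B/R + f/(-2905) = 3205/(-1661) + 12/(-2905) = 3205*(-1/1661) + 12*(-1/2905) = -3205/1661 - 12/2905 = -9330457/4825205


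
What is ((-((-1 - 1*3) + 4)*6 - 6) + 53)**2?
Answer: 2209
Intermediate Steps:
((-((-1 - 1*3) + 4)*6 - 6) + 53)**2 = ((-((-1 - 3) + 4)*6 - 6) + 53)**2 = ((-(-4 + 4)*6 - 6) + 53)**2 = ((-1*0*6 - 6) + 53)**2 = ((0*6 - 6) + 53)**2 = ((0 - 6) + 53)**2 = (-6 + 53)**2 = 47**2 = 2209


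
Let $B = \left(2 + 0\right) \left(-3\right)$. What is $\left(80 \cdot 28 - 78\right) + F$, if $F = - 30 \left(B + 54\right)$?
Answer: $722$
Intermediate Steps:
$B = -6$ ($B = 2 \left(-3\right) = -6$)
$F = -1440$ ($F = - 30 \left(-6 + 54\right) = \left(-30\right) 48 = -1440$)
$\left(80 \cdot 28 - 78\right) + F = \left(80 \cdot 28 - 78\right) - 1440 = \left(2240 - 78\right) - 1440 = 2162 - 1440 = 722$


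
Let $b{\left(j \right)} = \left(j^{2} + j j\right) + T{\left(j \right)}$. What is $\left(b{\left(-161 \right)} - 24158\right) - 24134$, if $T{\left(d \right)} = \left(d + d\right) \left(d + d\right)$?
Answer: $107234$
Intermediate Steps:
$T{\left(d \right)} = 4 d^{2}$ ($T{\left(d \right)} = 2 d 2 d = 4 d^{2}$)
$b{\left(j \right)} = 6 j^{2}$ ($b{\left(j \right)} = \left(j^{2} + j j\right) + 4 j^{2} = \left(j^{2} + j^{2}\right) + 4 j^{2} = 2 j^{2} + 4 j^{2} = 6 j^{2}$)
$\left(b{\left(-161 \right)} - 24158\right) - 24134 = \left(6 \left(-161\right)^{2} - 24158\right) - 24134 = \left(6 \cdot 25921 - 24158\right) - 24134 = \left(155526 - 24158\right) - 24134 = 131368 - 24134 = 107234$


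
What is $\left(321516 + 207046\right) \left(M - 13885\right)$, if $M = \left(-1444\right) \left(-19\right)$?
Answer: $7162543662$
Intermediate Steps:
$M = 27436$
$\left(321516 + 207046\right) \left(M - 13885\right) = \left(321516 + 207046\right) \left(27436 - 13885\right) = 528562 \cdot 13551 = 7162543662$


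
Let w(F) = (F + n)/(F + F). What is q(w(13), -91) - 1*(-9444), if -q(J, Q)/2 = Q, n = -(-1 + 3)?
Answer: 9626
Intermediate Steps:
n = -2 (n = -1*2 = -2)
w(F) = (-2 + F)/(2*F) (w(F) = (F - 2)/(F + F) = (-2 + F)/((2*F)) = (-2 + F)*(1/(2*F)) = (-2 + F)/(2*F))
q(J, Q) = -2*Q
q(w(13), -91) - 1*(-9444) = -2*(-91) - 1*(-9444) = 182 + 9444 = 9626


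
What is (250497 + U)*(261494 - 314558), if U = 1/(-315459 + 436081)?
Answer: -801676296449820/60311 ≈ -1.3292e+10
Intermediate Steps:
U = 1/120622 ≈ 8.2904e-6
(250497 + U)*(261494 - 314558) = (250497 + 1/120622)*(261494 - 314558) = (30215449135/120622)*(-53064) = -801676296449820/60311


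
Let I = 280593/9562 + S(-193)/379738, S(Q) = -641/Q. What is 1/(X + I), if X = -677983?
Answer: -175198391977/118776390260671490 ≈ -1.4750e-6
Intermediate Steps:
I = 5141127070901/175198391977 (I = 280593/9562 - 641/(-193)/379738 = 280593*(1/9562) - 641*(-1/193)*(1/379738) = 280593/9562 + (641/193)*(1/379738) = 280593/9562 + 641/73289434 = 5141127070901/175198391977 ≈ 29.345)
1/(X + I) = 1/(-677983 + 5141127070901/175198391977) = 1/(-118776390260671490/175198391977) = -175198391977/118776390260671490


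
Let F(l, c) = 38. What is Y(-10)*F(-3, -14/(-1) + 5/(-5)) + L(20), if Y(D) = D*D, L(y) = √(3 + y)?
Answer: 3800 + √23 ≈ 3804.8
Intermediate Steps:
Y(D) = D²
Y(-10)*F(-3, -14/(-1) + 5/(-5)) + L(20) = (-10)²*38 + √(3 + 20) = 100*38 + √23 = 3800 + √23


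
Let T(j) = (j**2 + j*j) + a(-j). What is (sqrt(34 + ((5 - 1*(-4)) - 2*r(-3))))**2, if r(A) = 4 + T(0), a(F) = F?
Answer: 35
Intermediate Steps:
T(j) = -j + 2*j**2 (T(j) = (j**2 + j*j) - j = (j**2 + j**2) - j = 2*j**2 - j = -j + 2*j**2)
r(A) = 4 (r(A) = 4 + 0*(-1 + 2*0) = 4 + 0*(-1 + 0) = 4 + 0*(-1) = 4 + 0 = 4)
(sqrt(34 + ((5 - 1*(-4)) - 2*r(-3))))**2 = (sqrt(34 + ((5 - 1*(-4)) - 2*4)))**2 = (sqrt(34 + ((5 + 4) - 8)))**2 = (sqrt(34 + (9 - 8)))**2 = (sqrt(34 + 1))**2 = (sqrt(35))**2 = 35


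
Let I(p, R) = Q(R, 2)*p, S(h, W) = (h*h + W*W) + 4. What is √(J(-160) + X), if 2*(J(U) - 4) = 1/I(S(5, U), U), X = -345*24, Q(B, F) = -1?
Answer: I*√21744218150922/51258 ≈ 90.973*I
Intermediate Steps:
S(h, W) = 4 + W² + h² (S(h, W) = (h² + W²) + 4 = (W² + h²) + 4 = 4 + W² + h²)
X = -8280
I(p, R) = -p
J(U) = 4 + 1/(2*(-29 - U²)) (J(U) = 4 + 1/(2*((-(4 + U² + 5²)))) = 4 + 1/(2*((-(4 + U² + 25)))) = 4 + 1/(2*((-(29 + U²)))) = 4 + 1/(2*(-29 - U²)))
√(J(-160) + X) = √((231 + 8*(-160)²)/(2*(29 + (-160)²)) - 8280) = √((231 + 8*25600)/(2*(29 + 25600)) - 8280) = √((½)*(231 + 204800)/25629 - 8280) = √((½)*(1/25629)*205031 - 8280) = √(205031/51258 - 8280) = √(-424211209/51258) = I*√21744218150922/51258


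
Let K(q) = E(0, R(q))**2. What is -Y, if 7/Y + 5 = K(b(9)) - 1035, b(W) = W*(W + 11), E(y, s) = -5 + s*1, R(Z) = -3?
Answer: 7/976 ≈ 0.0071721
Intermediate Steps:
E(y, s) = -5 + s
b(W) = W*(11 + W)
K(q) = 64 (K(q) = (-5 - 3)**2 = (-8)**2 = 64)
Y = -7/976 (Y = 7/(-5 + (64 - 1035)) = 7/(-5 - 971) = 7/(-976) = 7*(-1/976) = -7/976 ≈ -0.0071721)
-Y = -1*(-7/976) = 7/976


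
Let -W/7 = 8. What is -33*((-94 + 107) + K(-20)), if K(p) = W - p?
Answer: 759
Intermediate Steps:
W = -56 (W = -7*8 = -56)
K(p) = -56 - p
-33*((-94 + 107) + K(-20)) = -33*((-94 + 107) + (-56 - 1*(-20))) = -33*(13 + (-56 + 20)) = -33*(13 - 36) = -33*(-23) = 759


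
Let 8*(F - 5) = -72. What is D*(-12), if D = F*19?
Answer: 912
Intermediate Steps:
F = -4 (F = 5 + (⅛)*(-72) = 5 - 9 = -4)
D = -76 (D = -4*19 = -76)
D*(-12) = -76*(-12) = 912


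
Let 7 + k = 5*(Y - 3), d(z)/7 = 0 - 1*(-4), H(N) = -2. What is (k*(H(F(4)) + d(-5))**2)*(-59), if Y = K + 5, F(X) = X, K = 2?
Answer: -518492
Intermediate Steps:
Y = 7 (Y = 2 + 5 = 7)
d(z) = 28 (d(z) = 7*(0 - 1*(-4)) = 7*(0 + 4) = 7*4 = 28)
k = 13 (k = -7 + 5*(7 - 3) = -7 + 5*4 = -7 + 20 = 13)
(k*(H(F(4)) + d(-5))**2)*(-59) = (13*(-2 + 28)**2)*(-59) = (13*26**2)*(-59) = (13*676)*(-59) = 8788*(-59) = -518492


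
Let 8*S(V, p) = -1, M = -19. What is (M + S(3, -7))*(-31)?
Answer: 4743/8 ≈ 592.88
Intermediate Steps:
S(V, p) = -⅛ (S(V, p) = (⅛)*(-1) = -⅛)
(M + S(3, -7))*(-31) = (-19 - ⅛)*(-31) = -153/8*(-31) = 4743/8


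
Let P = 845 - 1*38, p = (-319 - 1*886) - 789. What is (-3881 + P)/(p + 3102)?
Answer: -1537/554 ≈ -2.7744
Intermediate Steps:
p = -1994 (p = (-319 - 886) - 789 = -1205 - 789 = -1994)
P = 807 (P = 845 - 38 = 807)
(-3881 + P)/(p + 3102) = (-3881 + 807)/(-1994 + 3102) = -3074/1108 = -3074*1/1108 = -1537/554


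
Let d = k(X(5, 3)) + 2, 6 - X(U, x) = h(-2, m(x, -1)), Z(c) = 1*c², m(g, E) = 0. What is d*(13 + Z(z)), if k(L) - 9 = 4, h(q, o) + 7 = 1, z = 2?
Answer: 255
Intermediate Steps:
h(q, o) = -6 (h(q, o) = -7 + 1 = -6)
Z(c) = c²
X(U, x) = 12 (X(U, x) = 6 - 1*(-6) = 6 + 6 = 12)
k(L) = 13 (k(L) = 9 + 4 = 13)
d = 15 (d = 13 + 2 = 15)
d*(13 + Z(z)) = 15*(13 + 2²) = 15*(13 + 4) = 15*17 = 255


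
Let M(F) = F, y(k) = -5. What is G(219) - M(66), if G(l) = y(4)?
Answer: -71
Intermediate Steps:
G(l) = -5
G(219) - M(66) = -5 - 1*66 = -5 - 66 = -71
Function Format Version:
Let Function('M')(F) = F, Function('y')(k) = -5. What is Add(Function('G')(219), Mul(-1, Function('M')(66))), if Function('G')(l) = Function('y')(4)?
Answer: -71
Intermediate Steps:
Function('G')(l) = -5
Add(Function('G')(219), Mul(-1, Function('M')(66))) = Add(-5, Mul(-1, 66)) = Add(-5, -66) = -71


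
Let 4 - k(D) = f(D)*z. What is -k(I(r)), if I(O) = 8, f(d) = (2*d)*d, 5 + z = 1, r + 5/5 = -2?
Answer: -516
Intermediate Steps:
r = -3 (r = -1 - 2 = -3)
z = -4 (z = -5 + 1 = -4)
f(d) = 2*d²
k(D) = 4 + 8*D² (k(D) = 4 - 2*D²*(-4) = 4 - (-8)*D² = 4 + 8*D²)
-k(I(r)) = -(4 + 8*8²) = -(4 + 8*64) = -(4 + 512) = -1*516 = -516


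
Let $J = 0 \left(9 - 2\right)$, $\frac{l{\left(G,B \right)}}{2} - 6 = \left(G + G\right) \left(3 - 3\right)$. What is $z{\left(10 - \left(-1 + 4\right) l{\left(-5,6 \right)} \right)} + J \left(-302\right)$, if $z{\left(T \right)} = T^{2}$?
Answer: $676$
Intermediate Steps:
$l{\left(G,B \right)} = 12$ ($l{\left(G,B \right)} = 12 + 2 \left(G + G\right) \left(3 - 3\right) = 12 + 2 \cdot 2 G 0 = 12 + 2 \cdot 0 = 12 + 0 = 12$)
$J = 0$ ($J = 0 \cdot 7 = 0$)
$z{\left(10 - \left(-1 + 4\right) l{\left(-5,6 \right)} \right)} + J \left(-302\right) = \left(10 - \left(-1 + 4\right) 12\right)^{2} + 0 \left(-302\right) = \left(10 - 3 \cdot 12\right)^{2} + 0 = \left(10 - 36\right)^{2} + 0 = \left(-26\right)^{2} + 0 = 676 + 0 = 676$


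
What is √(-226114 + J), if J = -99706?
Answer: 2*I*√81455 ≈ 570.81*I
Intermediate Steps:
√(-226114 + J) = √(-226114 - 99706) = √(-325820) = 2*I*√81455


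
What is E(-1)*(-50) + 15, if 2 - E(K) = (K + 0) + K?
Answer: -185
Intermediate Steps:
E(K) = 2 - 2*K (E(K) = 2 - ((K + 0) + K) = 2 - (K + K) = 2 - 2*K)
E(-1)*(-50) + 15 = (2 - 2*(-1))*(-50) + 15 = (2 + 2)*(-50) + 15 = 4*(-50) + 15 = -200 + 15 = -185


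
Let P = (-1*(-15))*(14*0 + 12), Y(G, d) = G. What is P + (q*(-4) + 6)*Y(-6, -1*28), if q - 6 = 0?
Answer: 288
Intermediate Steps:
q = 6 (q = 6 + 0 = 6)
P = 180 (P = 15*(0 + 12) = 15*12 = 180)
P + (q*(-4) + 6)*Y(-6, -1*28) = 180 + (6*(-4) + 6)*(-6) = 180 + (-24 + 6)*(-6) = 180 - 18*(-6) = 180 + 108 = 288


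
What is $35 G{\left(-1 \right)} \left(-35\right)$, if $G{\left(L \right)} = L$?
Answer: $1225$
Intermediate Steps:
$35 G{\left(-1 \right)} \left(-35\right) = 35 \left(-1\right) \left(-35\right) = \left(-35\right) \left(-35\right) = 1225$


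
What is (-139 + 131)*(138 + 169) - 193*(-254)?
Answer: 46566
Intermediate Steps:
(-139 + 131)*(138 + 169) - 193*(-254) = -8*307 + 49022 = -2456 + 49022 = 46566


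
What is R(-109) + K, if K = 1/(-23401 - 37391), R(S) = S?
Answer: -6626329/60792 ≈ -109.00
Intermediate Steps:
K = -1/60792 (K = 1/(-60792) = -1/60792 ≈ -1.6450e-5)
R(-109) + K = -109 - 1/60792 = -6626329/60792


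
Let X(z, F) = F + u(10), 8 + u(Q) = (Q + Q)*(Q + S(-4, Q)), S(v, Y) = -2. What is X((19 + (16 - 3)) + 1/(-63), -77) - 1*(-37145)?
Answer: 37220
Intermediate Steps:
u(Q) = -8 + 2*Q*(-2 + Q) (u(Q) = -8 + (Q + Q)*(Q - 2) = -8 + (2*Q)*(-2 + Q) = -8 + 2*Q*(-2 + Q))
X(z, F) = 152 + F (X(z, F) = F + (-8 - 4*10 + 2*10²) = F + (-8 - 40 + 2*100) = F + (-8 - 40 + 200) = F + 152 = 152 + F)
X((19 + (16 - 3)) + 1/(-63), -77) - 1*(-37145) = (152 - 77) - 1*(-37145) = 75 + 37145 = 37220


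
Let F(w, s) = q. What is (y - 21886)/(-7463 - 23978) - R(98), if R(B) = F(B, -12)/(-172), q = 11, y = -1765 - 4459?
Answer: 5180771/5407852 ≈ 0.95801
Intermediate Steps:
y = -6224
F(w, s) = 11
R(B) = -11/172 (R(B) = 11/(-172) = 11*(-1/172) = -11/172)
(y - 21886)/(-7463 - 23978) - R(98) = (-6224 - 21886)/(-7463 - 23978) - 1*(-11/172) = -28110/(-31441) + 11/172 = -28110*(-1/31441) + 11/172 = 28110/31441 + 11/172 = 5180771/5407852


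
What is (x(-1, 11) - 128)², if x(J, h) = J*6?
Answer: 17956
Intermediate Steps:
x(J, h) = 6*J
(x(-1, 11) - 128)² = (6*(-1) - 128)² = (-6 - 128)² = (-134)² = 17956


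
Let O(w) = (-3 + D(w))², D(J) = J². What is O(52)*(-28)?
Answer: -204271228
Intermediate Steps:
O(w) = (-3 + w²)²
O(52)*(-28) = (-3 + 52²)²*(-28) = (-3 + 2704)²*(-28) = 2701²*(-28) = 7295401*(-28) = -204271228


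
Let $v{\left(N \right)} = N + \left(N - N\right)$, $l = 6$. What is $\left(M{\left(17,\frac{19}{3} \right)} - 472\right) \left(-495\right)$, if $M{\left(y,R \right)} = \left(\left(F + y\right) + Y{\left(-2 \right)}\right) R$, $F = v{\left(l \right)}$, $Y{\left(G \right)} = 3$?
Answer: $152130$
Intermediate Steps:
$v{\left(N \right)} = N$ ($v{\left(N \right)} = N + 0 = N$)
$F = 6$
$M{\left(y,R \right)} = R \left(9 + y\right)$ ($M{\left(y,R \right)} = \left(\left(6 + y\right) + 3\right) R = \left(9 + y\right) R = R \left(9 + y\right)$)
$\left(M{\left(17,\frac{19}{3} \right)} - 472\right) \left(-495\right) = \left(\frac{19}{3} \left(9 + 17\right) - 472\right) \left(-495\right) = \left(19 \cdot \frac{1}{3} \cdot 26 - 472\right) \left(-495\right) = \left(\frac{19}{3} \cdot 26 - 472\right) \left(-495\right) = \left(\frac{494}{3} - 472\right) \left(-495\right) = \left(- \frac{922}{3}\right) \left(-495\right) = 152130$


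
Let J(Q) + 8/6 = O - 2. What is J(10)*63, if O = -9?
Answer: -777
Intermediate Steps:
J(Q) = -37/3 (J(Q) = -4/3 + (-9 - 2) = -4/3 - 11 = -37/3)
J(10)*63 = -37/3*63 = -777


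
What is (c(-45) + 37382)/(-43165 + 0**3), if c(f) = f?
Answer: -37337/43165 ≈ -0.86498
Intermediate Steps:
(c(-45) + 37382)/(-43165 + 0**3) = (-45 + 37382)/(-43165 + 0**3) = 37337/(-43165 + 0) = 37337/(-43165) = 37337*(-1/43165) = -37337/43165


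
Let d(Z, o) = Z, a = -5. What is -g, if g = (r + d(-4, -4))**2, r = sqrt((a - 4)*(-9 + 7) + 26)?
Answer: -60 + 16*sqrt(11) ≈ -6.9340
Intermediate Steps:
r = 2*sqrt(11) (r = sqrt((-5 - 4)*(-9 + 7) + 26) = sqrt(-9*(-2) + 26) = sqrt(18 + 26) = sqrt(44) = 2*sqrt(11) ≈ 6.6332)
g = (-4 + 2*sqrt(11))**2 (g = (2*sqrt(11) - 4)**2 = (-4 + 2*sqrt(11))**2 ≈ 6.9340)
-g = -(60 - 16*sqrt(11)) = -60 + 16*sqrt(11)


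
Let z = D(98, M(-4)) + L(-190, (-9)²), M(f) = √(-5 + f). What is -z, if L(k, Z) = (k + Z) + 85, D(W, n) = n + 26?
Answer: -2 - 3*I ≈ -2.0 - 3.0*I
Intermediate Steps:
D(W, n) = 26 + n
L(k, Z) = 85 + Z + k (L(k, Z) = (Z + k) + 85 = 85 + Z + k)
z = 2 + 3*I (z = (26 + √(-5 - 4)) + (85 + (-9)² - 190) = (26 + √(-9)) + (85 + 81 - 190) = (26 + 3*I) - 24 = 2 + 3*I ≈ 2.0 + 3.0*I)
-z = -(2 + 3*I) = -2 - 3*I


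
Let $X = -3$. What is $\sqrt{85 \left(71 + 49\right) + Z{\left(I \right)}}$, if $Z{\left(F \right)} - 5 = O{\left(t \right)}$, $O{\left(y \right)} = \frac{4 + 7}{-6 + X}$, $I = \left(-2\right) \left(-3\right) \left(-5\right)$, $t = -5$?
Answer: $\frac{\sqrt{91834}}{3} \approx 101.01$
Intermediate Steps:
$I = -30$ ($I = 6 \left(-5\right) = -30$)
$O{\left(y \right)} = - \frac{11}{9}$ ($O{\left(y \right)} = \frac{4 + 7}{-6 - 3} = \frac{11}{-9} = 11 \left(- \frac{1}{9}\right) = - \frac{11}{9}$)
$Z{\left(F \right)} = \frac{34}{9}$ ($Z{\left(F \right)} = 5 - \frac{11}{9} = \frac{34}{9}$)
$\sqrt{85 \left(71 + 49\right) + Z{\left(I \right)}} = \sqrt{85 \left(71 + 49\right) + \frac{34}{9}} = \sqrt{85 \cdot 120 + \frac{34}{9}} = \sqrt{10200 + \frac{34}{9}} = \sqrt{\frac{91834}{9}} = \frac{\sqrt{91834}}{3}$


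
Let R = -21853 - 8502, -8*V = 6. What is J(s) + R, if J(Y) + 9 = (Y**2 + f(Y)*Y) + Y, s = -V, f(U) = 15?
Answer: -485623/16 ≈ -30351.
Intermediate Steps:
V = -3/4 (V = -1/8*6 = -3/4 ≈ -0.75000)
s = 3/4 (s = -1*(-3/4) = 3/4 ≈ 0.75000)
R = -30355
J(Y) = -9 + Y**2 + 16*Y (J(Y) = -9 + ((Y**2 + 15*Y) + Y) = -9 + (Y**2 + 16*Y) = -9 + Y**2 + 16*Y)
J(s) + R = (-9 + (3/4)**2 + 16*(3/4)) - 30355 = (-9 + 9/16 + 12) - 30355 = 57/16 - 30355 = -485623/16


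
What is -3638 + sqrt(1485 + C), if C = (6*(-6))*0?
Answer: -3638 + 3*sqrt(165) ≈ -3599.5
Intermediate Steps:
C = 0 (C = -36*0 = 0)
-3638 + sqrt(1485 + C) = -3638 + sqrt(1485 + 0) = -3638 + sqrt(1485) = -3638 + 3*sqrt(165)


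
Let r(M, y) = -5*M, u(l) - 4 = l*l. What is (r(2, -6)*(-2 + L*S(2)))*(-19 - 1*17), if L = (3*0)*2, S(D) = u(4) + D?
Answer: -720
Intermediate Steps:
u(l) = 4 + l² (u(l) = 4 + l*l = 4 + l²)
S(D) = 20 + D (S(D) = (4 + 4²) + D = (4 + 16) + D = 20 + D)
L = 0 (L = 0*2 = 0)
(r(2, -6)*(-2 + L*S(2)))*(-19 - 1*17) = ((-5*2)*(-2 + 0*(20 + 2)))*(-19 - 1*17) = (-10*(-2 + 0*22))*(-19 - 17) = -10*(-2 + 0)*(-36) = -10*(-2)*(-36) = 20*(-36) = -720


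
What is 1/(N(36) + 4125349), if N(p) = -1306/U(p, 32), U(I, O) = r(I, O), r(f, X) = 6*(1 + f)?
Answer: 111/457913086 ≈ 2.4240e-7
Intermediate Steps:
r(f, X) = 6 + 6*f
U(I, O) = 6 + 6*I
N(p) = -1306/(6 + 6*p)
1/(N(36) + 4125349) = 1/(-653/(3 + 3*36) + 4125349) = 1/(-653/(3 + 108) + 4125349) = 1/(-653/111 + 4125349) = 1/(457913086/111) = 111/457913086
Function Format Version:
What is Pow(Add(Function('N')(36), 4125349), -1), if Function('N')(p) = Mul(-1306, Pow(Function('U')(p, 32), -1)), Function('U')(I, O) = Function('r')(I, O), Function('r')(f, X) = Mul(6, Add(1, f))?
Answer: Rational(111, 457913086) ≈ 2.4240e-7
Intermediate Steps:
Function('r')(f, X) = Add(6, Mul(6, f))
Function('U')(I, O) = Add(6, Mul(6, I))
Function('N')(p) = Mul(-1306, Pow(Add(6, Mul(6, p)), -1))
Pow(Add(Function('N')(36), 4125349), -1) = Pow(Add(Mul(-653, Pow(Add(3, Mul(3, 36)), -1)), 4125349), -1) = Pow(Add(Mul(-653, Pow(Add(3, 108), -1)), 4125349), -1) = Pow(Add(Mul(-653, Pow(111, -1)), 4125349), -1) = Pow(Add(Mul(-653, Rational(1, 111)), 4125349), -1) = Pow(Add(Rational(-653, 111), 4125349), -1) = Pow(Rational(457913086, 111), -1) = Rational(111, 457913086)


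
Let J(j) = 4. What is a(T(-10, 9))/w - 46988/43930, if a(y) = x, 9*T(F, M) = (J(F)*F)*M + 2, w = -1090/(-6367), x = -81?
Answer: -2270710403/4788370 ≈ -474.21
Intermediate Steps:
w = 1090/6367 (w = -1090*(-1/6367) = 1090/6367 ≈ 0.17120)
T(F, M) = 2/9 + 4*F*M/9 (T(F, M) = ((4*F)*M + 2)/9 = (4*F*M + 2)/9 = (2 + 4*F*M)/9 = 2/9 + 4*F*M/9)
a(y) = -81
a(T(-10, 9))/w - 46988/43930 = -81/1090/6367 - 46988/43930 = -81*6367/1090 - 46988*1/43930 = -515727/1090 - 23494/21965 = -2270710403/4788370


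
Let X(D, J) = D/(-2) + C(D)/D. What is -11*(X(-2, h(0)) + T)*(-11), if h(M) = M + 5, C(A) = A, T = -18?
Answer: -1936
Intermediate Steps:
h(M) = 5 + M
X(D, J) = 1 - D/2 (X(D, J) = D/(-2) + D/D = D*(-½) + 1 = -D/2 + 1 = 1 - D/2)
-11*(X(-2, h(0)) + T)*(-11) = -11*((1 - ½*(-2)) - 18)*(-11) = -11*((1 + 1) - 18)*(-11) = -11*(2 - 18)*(-11) = -11*(-16)*(-11) = 176*(-11) = -1936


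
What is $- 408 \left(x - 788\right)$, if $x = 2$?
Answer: $320688$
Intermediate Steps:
$- 408 \left(x - 788\right) = - 408 \left(2 - 788\right) = \left(-408\right) \left(-786\right) = 320688$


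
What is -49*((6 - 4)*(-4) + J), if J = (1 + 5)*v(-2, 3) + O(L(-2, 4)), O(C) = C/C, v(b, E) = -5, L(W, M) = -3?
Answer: 1813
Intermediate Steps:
O(C) = 1
J = -29 (J = (1 + 5)*(-5) + 1 = 6*(-5) + 1 = -30 + 1 = -29)
-49*((6 - 4)*(-4) + J) = -49*((6 - 4)*(-4) - 29) = -49*(2*(-4) - 29) = -49*(-8 - 29) = -49*(-37) = 1813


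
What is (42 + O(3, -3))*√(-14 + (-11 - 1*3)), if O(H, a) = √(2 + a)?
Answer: √7*(-2 + 84*I) ≈ -5.2915 + 222.24*I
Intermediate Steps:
(42 + O(3, -3))*√(-14 + (-11 - 1*3)) = (42 + √(2 - 3))*√(-14 + (-11 - 1*3)) = (42 + √(-1))*√(-14 + (-11 - 3)) = (42 + I)*√(-14 - 14) = (42 + I)*√(-28) = (42 + I)*(2*I*√7) = 2*I*√7*(42 + I)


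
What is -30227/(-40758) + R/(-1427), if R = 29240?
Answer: -1148629991/58161666 ≈ -19.749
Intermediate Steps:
-30227/(-40758) + R/(-1427) = -30227/(-40758) + 29240/(-1427) = -30227*(-1/40758) + 29240*(-1/1427) = 30227/40758 - 29240/1427 = -1148629991/58161666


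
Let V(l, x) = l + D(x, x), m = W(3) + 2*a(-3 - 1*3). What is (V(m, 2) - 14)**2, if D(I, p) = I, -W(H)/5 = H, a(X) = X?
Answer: 1521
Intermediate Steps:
W(H) = -5*H
m = -27 (m = -5*3 + 2*(-3 - 1*3) = -15 + 2*(-3 - 3) = -15 + 2*(-6) = -15 - 12 = -27)
V(l, x) = l + x
(V(m, 2) - 14)**2 = ((-27 + 2) - 14)**2 = (-25 - 14)**2 = (-39)**2 = 1521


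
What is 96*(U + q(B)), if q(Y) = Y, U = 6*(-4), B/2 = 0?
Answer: -2304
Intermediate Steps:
B = 0 (B = 2*0 = 0)
U = -24
96*(U + q(B)) = 96*(-24 + 0) = 96*(-24) = -2304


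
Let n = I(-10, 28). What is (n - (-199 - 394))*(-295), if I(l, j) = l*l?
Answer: -204435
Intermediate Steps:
I(l, j) = l**2
n = 100 (n = (-10)**2 = 100)
(n - (-199 - 394))*(-295) = (100 - (-199 - 394))*(-295) = (100 - 1*(-593))*(-295) = (100 + 593)*(-295) = 693*(-295) = -204435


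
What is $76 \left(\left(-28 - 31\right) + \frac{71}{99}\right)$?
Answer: $- \frac{438520}{99} \approx -4429.5$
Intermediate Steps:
$76 \left(\left(-28 - 31\right) + \frac{71}{99}\right) = 76 \left(\left(-28 - 31\right) + 71 \cdot \frac{1}{99}\right) = 76 \left(-59 + \frac{71}{99}\right) = 76 \left(- \frac{5770}{99}\right) = - \frac{438520}{99}$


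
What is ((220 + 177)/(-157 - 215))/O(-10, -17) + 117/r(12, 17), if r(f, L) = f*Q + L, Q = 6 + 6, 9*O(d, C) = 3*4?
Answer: -5885/79856 ≈ -0.073695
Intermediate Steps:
O(d, C) = 4/3 (O(d, C) = (3*4)/9 = (1/9)*12 = 4/3)
Q = 12
r(f, L) = L + 12*f (r(f, L) = f*12 + L = 12*f + L = L + 12*f)
((220 + 177)/(-157 - 215))/O(-10, -17) + 117/r(12, 17) = ((220 + 177)/(-157 - 215))/(4/3) + 117/(17 + 12*12) = (397/(-372))*(3/4) + 117/(17 + 144) = (397*(-1/372))*(3/4) + 117/161 = -397/372*3/4 + 117*(1/161) = -397/496 + 117/161 = -5885/79856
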